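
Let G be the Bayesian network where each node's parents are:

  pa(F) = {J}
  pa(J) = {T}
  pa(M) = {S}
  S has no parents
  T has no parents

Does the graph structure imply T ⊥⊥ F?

Only one path connects T and F:
Path 1: T → J → F
  J is a chain and J is not conditioned on — no node blocks this path, so it is active.
Since the path T → J → F is active, T and F are not d-separated given ∅.

No — T and F are not d-separated given ∅.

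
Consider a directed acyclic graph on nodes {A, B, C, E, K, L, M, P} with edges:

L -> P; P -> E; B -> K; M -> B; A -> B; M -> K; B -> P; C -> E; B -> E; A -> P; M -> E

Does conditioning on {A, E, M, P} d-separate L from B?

5 paths connect L and B; each must be blocked for d-separation to hold:
Path 1: L → P ← A → B
  A is a fork here and A is conditioned on, so the path is blocked at A.
Path 2: L → P → E ← M → K ← B
  P is a chain here and P is conditioned on, so the path is blocked at P.
Path 3: L → P → E ← M → B
  P is a chain here and P is conditioned on, so the path is blocked at P.
Path 4: L → P → E ← B
  P is a chain here and P is conditioned on, so the path is blocked at P.
Path 5: L → P ← B
  P is a collider and P is conditioned on, which opens it — no node blocks this path, so it is active.
At least one path is unblocked, so d-separation fails.

No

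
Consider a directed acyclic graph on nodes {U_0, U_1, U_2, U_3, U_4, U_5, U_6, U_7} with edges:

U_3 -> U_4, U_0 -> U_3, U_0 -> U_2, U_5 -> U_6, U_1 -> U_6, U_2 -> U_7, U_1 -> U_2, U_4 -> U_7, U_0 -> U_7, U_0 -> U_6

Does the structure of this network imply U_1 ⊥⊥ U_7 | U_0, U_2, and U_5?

Yes — U_1 and U_7 are d-separated given {U_0, U_2, U_5}.

Enumerating the 6 paths from U_1 to U_7 and testing each for blocking by {U_0, U_2, U_5}:
Path 1: U_1 → U_2 → U_7
  U_2 is a chain here and U_2 is conditioned on, so the path is blocked at U_2.
Path 2: U_1 → U_2 ← U_0 → U_3 → U_4 → U_7
  U_0 is a fork here and U_0 is conditioned on, so the path is blocked at U_0.
Path 3: U_1 → U_2 ← U_0 → U_7
  U_0 is a fork here and U_0 is conditioned on, so the path is blocked at U_0.
Path 4: U_1 → U_6 ← U_0 → U_2 → U_7
  U_6 is a collider here and neither U_6 nor any of its descendants is conditioned on, so the collider stays closed — the path is blocked at U_6.
Path 5: U_1 → U_6 ← U_0 → U_3 → U_4 → U_7
  U_6 is a collider here and neither U_6 nor any of its descendants is conditioned on, so the collider stays closed — the path is blocked at U_6.
Path 6: U_1 → U_6 ← U_0 → U_7
  U_6 is a collider here and neither U_6 nor any of its descendants is conditioned on, so the collider stays closed — the path is blocked at U_6.
Since every path is blocked, d-separation holds.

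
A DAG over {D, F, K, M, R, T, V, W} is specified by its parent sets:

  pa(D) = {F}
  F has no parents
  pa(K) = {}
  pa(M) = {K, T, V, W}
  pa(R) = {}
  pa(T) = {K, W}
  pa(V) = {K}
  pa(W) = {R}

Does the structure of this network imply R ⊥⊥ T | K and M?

Enumerating the 4 paths from R to T and testing each for blocking by {K, M}:
  1. R → W → T — W:chain[open] ⇒ active
  2. R → W → M ← T — W:chain[open]; M:collider[open] ⇒ active
  3. R → W → M ← V ← K → T — W:chain[open]; M:collider[open]; V:chain[open]; K:fork[blocks] ⇒ blocked
  4. R → W → M ← K → T — W:chain[open]; M:collider[open]; K:fork[blocks] ⇒ blocked
At least one path is unblocked, so d-separation fails.

No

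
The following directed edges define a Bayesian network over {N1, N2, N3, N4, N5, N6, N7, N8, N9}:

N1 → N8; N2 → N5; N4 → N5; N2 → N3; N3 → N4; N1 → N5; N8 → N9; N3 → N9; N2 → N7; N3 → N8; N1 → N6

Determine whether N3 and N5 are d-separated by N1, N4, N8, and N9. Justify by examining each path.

No

Enumerating the 4 paths from N3 to N5 and testing each for blocking by {N1, N4, N8, N9}:
  1. N3 → N9 ← N8 ← N1 → N5 — N9:collider[open]; N8:chain[blocks]; N1:fork[blocks] ⇒ blocked
  2. N3 ← N2 → N5 — N2:fork[open] ⇒ active
  3. N3 → N8 ← N1 → N5 — N8:collider[open]; N1:fork[blocks] ⇒ blocked
  4. N3 → N4 → N5 — N4:chain[blocks] ⇒ blocked
Since the path N3 ← N2 → N5 is active, N3 and N5 are not d-separated given {N1, N4, N8, N9}.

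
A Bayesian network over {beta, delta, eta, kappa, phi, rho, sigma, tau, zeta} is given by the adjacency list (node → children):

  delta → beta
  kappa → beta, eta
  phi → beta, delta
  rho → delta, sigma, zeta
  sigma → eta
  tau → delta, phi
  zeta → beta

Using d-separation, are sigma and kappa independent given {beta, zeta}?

Enumerating the 5 paths from sigma to kappa and testing each for blocking by {beta, zeta}:
Path 1: sigma → eta ← kappa
  eta is a collider here and neither eta nor any of its descendants is conditioned on, so the collider stays closed — the path is blocked at eta.
Path 2: sigma ← rho → delta → beta ← kappa
  rho is a fork and rho is not conditioned on; delta is a chain and delta is not conditioned on; beta is a collider and beta is conditioned on, which opens it — no node blocks this path, so it is active.
Path 3: sigma ← rho → delta ← phi → beta ← kappa
  rho is a fork and rho is not conditioned on; delta is a collider and its descendant beta is conditioned on, which opens it; phi is a fork and phi is not conditioned on; beta is a collider and beta is conditioned on, which opens it — no node blocks this path, so it is active.
Path 4: sigma ← rho → delta ← tau → phi → beta ← kappa
  rho is a fork and rho is not conditioned on; delta is a collider and its descendant beta is conditioned on, which opens it; tau is a fork and tau is not conditioned on; phi is a chain and phi is not conditioned on; beta is a collider and beta is conditioned on, which opens it — no node blocks this path, so it is active.
Path 5: sigma ← rho → zeta → beta ← kappa
  zeta is a chain here and zeta is conditioned on, so the path is blocked at zeta.
Because an active path exists, sigma and kappa are not d-separated.

No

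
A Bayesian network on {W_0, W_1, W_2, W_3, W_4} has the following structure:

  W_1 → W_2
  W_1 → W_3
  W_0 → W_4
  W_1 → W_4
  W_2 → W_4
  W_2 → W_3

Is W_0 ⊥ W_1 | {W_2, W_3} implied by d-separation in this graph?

Yes — W_0 and W_1 are d-separated given {W_2, W_3}.

We examine all 3 paths between W_0 and W_1:
  1. W_0 → W_4 ← W_2 ← W_1 — W_4:collider[blocks]; W_2:chain[blocks] ⇒ blocked
  2. W_0 → W_4 ← W_2 → W_3 ← W_1 — W_4:collider[blocks]; W_2:fork[blocks]; W_3:collider[open] ⇒ blocked
  3. W_0 → W_4 ← W_1 — W_4:collider[blocks] ⇒ blocked
Every path is blocked, so W_0 and W_1 are d-separated given {W_2, W_3}.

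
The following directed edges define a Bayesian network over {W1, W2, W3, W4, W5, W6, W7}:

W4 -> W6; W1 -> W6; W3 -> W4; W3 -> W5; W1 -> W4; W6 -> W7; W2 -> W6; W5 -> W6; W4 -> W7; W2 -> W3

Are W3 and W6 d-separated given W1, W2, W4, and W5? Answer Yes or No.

Yes — W3 and W6 are d-separated given {W1, W2, W4, W5}.

5 paths connect W3 and W6; each must be blocked for d-separation to hold:
  1. W3 → W5 → W6 — W5:chain[blocks] ⇒ blocked
  2. W3 ← W2 → W6 — W2:fork[blocks] ⇒ blocked
  3. W3 → W4 → W7 ← W6 — W4:chain[blocks]; W7:collider[blocks] ⇒ blocked
  4. W3 → W4 → W6 — W4:chain[blocks] ⇒ blocked
  5. W3 → W4 ← W1 → W6 — W4:collider[open]; W1:fork[blocks] ⇒ blocked
Every path is blocked, so W3 and W6 are d-separated given {W1, W2, W4, W5}.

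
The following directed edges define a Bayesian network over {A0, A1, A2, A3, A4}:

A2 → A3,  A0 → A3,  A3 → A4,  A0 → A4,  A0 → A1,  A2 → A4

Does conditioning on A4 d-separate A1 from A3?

There are 3 undirected paths between A1 and A3; checking each against the conditioning set {A4}:
Path 1: A1 ← A0 → A3
  A0 is a fork and A0 is not conditioned on — no node blocks this path, so it is active.
Path 2: A1 ← A0 → A4 ← A3
  A0 is a fork and A0 is not conditioned on; A4 is a collider and A4 is conditioned on, which opens it — no node blocks this path, so it is active.
Path 3: A1 ← A0 → A4 ← A2 → A3
  A0 is a fork and A0 is not conditioned on; A4 is a collider and A4 is conditioned on, which opens it; A2 is a fork and A2 is not conditioned on — no node blocks this path, so it is active.
Since the path A1 ← A0 → A3 is active, A1 and A3 are not d-separated given {A4}.

No — A1 and A3 are not d-separated given {A4}.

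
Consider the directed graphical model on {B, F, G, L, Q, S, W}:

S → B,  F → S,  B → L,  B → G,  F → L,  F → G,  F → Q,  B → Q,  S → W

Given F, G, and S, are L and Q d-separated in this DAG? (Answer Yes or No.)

No — L and Q are not d-separated given {F, G, S}.

We examine all 6 paths between L and Q:
  1. L ← B ← S ← F → Q — B:chain[open]; S:chain[blocks]; F:fork[blocks] ⇒ blocked
  2. L ← B → G ← F → Q — B:fork[open]; G:collider[open]; F:fork[blocks] ⇒ blocked
  3. L ← B → Q — B:fork[open] ⇒ active
  4. L ← F → S → B → Q — F:fork[blocks]; S:chain[blocks]; B:chain[open] ⇒ blocked
  5. L ← F → G ← B → Q — F:fork[blocks]; G:collider[open]; B:fork[open] ⇒ blocked
  6. L ← F → Q — F:fork[blocks] ⇒ blocked
Since the path L ← B → Q is active, L and Q are not d-separated given {F, G, S}.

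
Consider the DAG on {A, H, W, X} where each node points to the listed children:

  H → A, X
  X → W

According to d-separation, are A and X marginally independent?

Only one path connects A and X:
Path 1: A ← H → X
  H is a fork and H is not conditioned on — no node blocks this path, so it is active.
Because an active path exists, A and X are not d-separated.

No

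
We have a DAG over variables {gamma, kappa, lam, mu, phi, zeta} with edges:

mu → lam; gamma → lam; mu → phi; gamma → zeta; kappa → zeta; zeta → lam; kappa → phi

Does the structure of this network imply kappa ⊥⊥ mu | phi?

We examine all 3 paths between kappa and mu:
  1. kappa → phi ← mu — phi:collider[open] ⇒ active
  2. kappa → zeta ← gamma → lam ← mu — zeta:collider[blocks]; gamma:fork[open]; lam:collider[blocks] ⇒ blocked
  3. kappa → zeta → lam ← mu — zeta:chain[open]; lam:collider[blocks] ⇒ blocked
Since the path kappa → phi ← mu is active, kappa and mu are not d-separated given {phi}.

No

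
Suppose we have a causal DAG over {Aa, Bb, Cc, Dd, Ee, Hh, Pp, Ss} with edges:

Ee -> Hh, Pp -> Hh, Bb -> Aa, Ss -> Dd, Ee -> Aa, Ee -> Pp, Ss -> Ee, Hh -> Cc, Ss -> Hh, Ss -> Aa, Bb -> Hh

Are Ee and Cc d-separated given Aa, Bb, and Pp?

6 paths connect Ee and Cc; each must be blocked for d-separation to hold:
  1. Ee → Hh → Cc — Hh:chain[open] ⇒ active
  2. Ee → Pp → Hh → Cc — Pp:chain[blocks]; Hh:chain[open] ⇒ blocked
  3. Ee ← Ss → Hh → Cc — Ss:fork[open]; Hh:chain[open] ⇒ active
  4. Ee ← Ss → Aa ← Bb → Hh → Cc — Ss:fork[open]; Aa:collider[open]; Bb:fork[blocks]; Hh:chain[open] ⇒ blocked
  5. Ee → Aa ← Bb → Hh → Cc — Aa:collider[open]; Bb:fork[blocks]; Hh:chain[open] ⇒ blocked
  6. Ee → Aa ← Ss → Hh → Cc — Aa:collider[open]; Ss:fork[open]; Hh:chain[open] ⇒ active
At least one path is unblocked, so d-separation fails.

No — Ee and Cc are not d-separated given {Aa, Bb, Pp}.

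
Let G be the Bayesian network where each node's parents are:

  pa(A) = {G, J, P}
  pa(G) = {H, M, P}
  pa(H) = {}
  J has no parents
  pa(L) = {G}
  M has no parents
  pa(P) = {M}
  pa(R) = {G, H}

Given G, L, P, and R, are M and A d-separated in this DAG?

There are 4 undirected paths between M and A; checking each against the conditioning set {G, L, P, R}:
Path 1: M → G → A
  G is a chain here and G is conditioned on, so the path is blocked at G.
Path 2: M → G ← P → A
  P is a fork here and P is conditioned on, so the path is blocked at P.
Path 3: M → P → G → A
  P is a chain here and P is conditioned on, so the path is blocked at P.
Path 4: M → P → A
  P is a chain here and P is conditioned on, so the path is blocked at P.
All paths are blocked; M ⊥ A | {G, L, P, R} holds.

Yes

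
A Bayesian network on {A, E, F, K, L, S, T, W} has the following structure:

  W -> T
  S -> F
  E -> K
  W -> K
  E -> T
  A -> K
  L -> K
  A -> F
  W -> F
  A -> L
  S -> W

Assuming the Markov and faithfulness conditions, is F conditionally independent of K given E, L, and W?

No

We examine all 6 paths between F and K:
Path 1: F ← S → W → K
  W is a chain here and W is conditioned on, so the path is blocked at W.
Path 2: F ← S → W → T ← E → K
  W is a chain here and W is conditioned on, so the path is blocked at W.
Path 3: F ← W → K
  W is a fork here and W is conditioned on, so the path is blocked at W.
Path 4: F ← W → T ← E → K
  W is a fork here and W is conditioned on, so the path is blocked at W.
Path 5: F ← A → K
  A is a fork and A is not conditioned on — no node blocks this path, so it is active.
Path 6: F ← A → L → K
  L is a chain here and L is conditioned on, so the path is blocked at L.
Since the path F ← A → K is active, F and K are not d-separated given {E, L, W}.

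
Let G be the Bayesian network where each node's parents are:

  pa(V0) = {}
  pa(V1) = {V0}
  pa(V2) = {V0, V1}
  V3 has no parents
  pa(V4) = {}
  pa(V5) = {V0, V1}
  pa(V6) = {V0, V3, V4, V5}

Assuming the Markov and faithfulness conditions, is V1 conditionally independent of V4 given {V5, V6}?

6 paths connect V1 and V4; each must be blocked for d-separation to hold:
Path 1: V1 → V5 ← V0 → V6 ← V4
  V5 is a collider and V5 is conditioned on, which opens it; V0 is a fork and V0 is not conditioned on; V6 is a collider and V6 is conditioned on, which opens it — no node blocks this path, so it is active.
Path 2: V1 → V5 → V6 ← V4
  V5 is a chain here and V5 is conditioned on, so the path is blocked at V5.
Path 3: V1 → V2 ← V0 → V5 → V6 ← V4
  V2 is a collider here and neither V2 nor any of its descendants is conditioned on, so the collider stays closed — the path is blocked at V2.
Path 4: V1 → V2 ← V0 → V6 ← V4
  V2 is a collider here and neither V2 nor any of its descendants is conditioned on, so the collider stays closed — the path is blocked at V2.
Path 5: V1 ← V0 → V5 → V6 ← V4
  V5 is a chain here and V5 is conditioned on, so the path is blocked at V5.
Path 6: V1 ← V0 → V6 ← V4
  V0 is a fork and V0 is not conditioned on; V6 is a collider and V6 is conditioned on, which opens it — no node blocks this path, so it is active.
At least one path is unblocked, so d-separation fails.

No — V1 and V4 are not d-separated given {V5, V6}.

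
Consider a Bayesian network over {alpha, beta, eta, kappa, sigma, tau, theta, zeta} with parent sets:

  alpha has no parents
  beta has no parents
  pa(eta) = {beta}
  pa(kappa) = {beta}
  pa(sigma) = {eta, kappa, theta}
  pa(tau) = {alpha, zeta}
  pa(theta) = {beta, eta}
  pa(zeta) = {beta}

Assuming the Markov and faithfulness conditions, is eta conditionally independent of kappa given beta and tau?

We examine all 6 paths between eta and kappa:
  1. eta → sigma ← kappa — sigma:collider[blocks] ⇒ blocked
  2. eta → sigma ← theta ← beta → kappa — sigma:collider[blocks]; theta:chain[open]; beta:fork[blocks] ⇒ blocked
  3. eta ← beta → kappa — beta:fork[blocks] ⇒ blocked
  4. eta ← beta → theta → sigma ← kappa — beta:fork[blocks]; theta:chain[open]; sigma:collider[blocks] ⇒ blocked
  5. eta → theta → sigma ← kappa — theta:chain[open]; sigma:collider[blocks] ⇒ blocked
  6. eta → theta ← beta → kappa — theta:collider[blocks]; beta:fork[blocks] ⇒ blocked
Every path is blocked, so eta and kappa are d-separated given {beta, tau}.

Yes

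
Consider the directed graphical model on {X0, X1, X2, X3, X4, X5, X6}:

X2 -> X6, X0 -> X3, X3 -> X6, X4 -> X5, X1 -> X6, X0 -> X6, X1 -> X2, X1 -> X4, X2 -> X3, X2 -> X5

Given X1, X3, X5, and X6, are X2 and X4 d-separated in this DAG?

No

Enumerating the 5 paths from X2 to X4 and testing each for blocking by {X1, X3, X5, X6}:
Path 1: X2 ← X1 → X4
  X1 is a fork here and X1 is conditioned on, so the path is blocked at X1.
Path 2: X2 → X6 ← X1 → X4
  X1 is a fork here and X1 is conditioned on, so the path is blocked at X1.
Path 3: X2 → X3 ← X0 → X6 ← X1 → X4
  X1 is a fork here and X1 is conditioned on, so the path is blocked at X1.
Path 4: X2 → X3 → X6 ← X1 → X4
  X3 is a chain here and X3 is conditioned on, so the path is blocked at X3.
Path 5: X2 → X5 ← X4
  X5 is a collider and X5 is conditioned on, which opens it — no node blocks this path, so it is active.
At least one path is unblocked, so d-separation fails.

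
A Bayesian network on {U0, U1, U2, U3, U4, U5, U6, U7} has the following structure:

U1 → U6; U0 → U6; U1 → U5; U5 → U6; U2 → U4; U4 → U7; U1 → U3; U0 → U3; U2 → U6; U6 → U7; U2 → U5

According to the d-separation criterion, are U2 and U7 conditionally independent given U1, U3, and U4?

No

We examine all 5 paths between U2 and U7:
Path 1: U2 → U6 → U7
  U6 is a chain and U6 is not conditioned on — no node blocks this path, so it is active.
Path 2: U2 → U4 → U7
  U4 is a chain here and U4 is conditioned on, so the path is blocked at U4.
Path 3: U2 → U5 → U6 → U7
  U5 is a chain and U5 is not conditioned on; U6 is a chain and U6 is not conditioned on — no node blocks this path, so it is active.
Path 4: U2 → U5 ← U1 → U3 ← U0 → U6 → U7
  U5 is a collider here and neither U5 nor any of its descendants is conditioned on, so the collider stays closed — the path is blocked at U5.
Path 5: U2 → U5 ← U1 → U6 → U7
  U5 is a collider here and neither U5 nor any of its descendants is conditioned on, so the collider stays closed — the path is blocked at U5.
Because an active path exists, U2 and U7 are not d-separated.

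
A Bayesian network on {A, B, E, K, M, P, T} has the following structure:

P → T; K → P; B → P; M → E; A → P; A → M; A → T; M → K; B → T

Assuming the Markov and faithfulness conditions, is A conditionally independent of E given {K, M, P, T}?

Yes

Enumerating the 4 paths from A to E and testing each for blocking by {K, M, P, T}:
Path 1: A → T ← B → P ← K ← M → E
  K is a chain here and K is conditioned on, so the path is blocked at K.
Path 2: A → T ← P ← K ← M → E
  P is a chain here and P is conditioned on, so the path is blocked at P.
Path 3: A → P ← K ← M → E
  K is a chain here and K is conditioned on, so the path is blocked at K.
Path 4: A → M → E
  M is a chain here and M is conditioned on, so the path is blocked at M.
All paths are blocked; A ⊥ E | {K, M, P, T} holds.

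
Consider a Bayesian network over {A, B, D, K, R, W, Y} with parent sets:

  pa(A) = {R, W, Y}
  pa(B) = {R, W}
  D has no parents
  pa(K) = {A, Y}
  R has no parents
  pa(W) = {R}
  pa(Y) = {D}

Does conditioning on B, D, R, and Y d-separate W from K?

There are 6 undirected paths between W and K; checking each against the conditioning set {B, D, R, Y}:
Path 1: W → B ← R → A → K
  R is a fork here and R is conditioned on, so the path is blocked at R.
Path 2: W → B ← R → A ← Y → K
  R is a fork here and R is conditioned on, so the path is blocked at R.
Path 3: W ← R → A → K
  R is a fork here and R is conditioned on, so the path is blocked at R.
Path 4: W ← R → A ← Y → K
  R is a fork here and R is conditioned on, so the path is blocked at R.
Path 5: W → A → K
  A is a chain and A is not conditioned on — no node blocks this path, so it is active.
Path 6: W → A ← Y → K
  A is a collider here and neither A nor any of its descendants is conditioned on, so the collider stays closed — the path is blocked at A.
Because an active path exists, W and K are not d-separated.

No — W and K are not d-separated given {B, D, R, Y}.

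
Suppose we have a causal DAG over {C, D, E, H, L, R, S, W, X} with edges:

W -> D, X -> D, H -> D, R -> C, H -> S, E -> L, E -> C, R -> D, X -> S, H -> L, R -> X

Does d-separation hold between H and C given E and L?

Enumerating the 5 paths from H to C and testing each for blocking by {E, L}:
  1. H → L ← E → C — L:collider[open]; E:fork[blocks] ⇒ blocked
  2. H → D ← X ← R → C — D:collider[blocks]; X:chain[open]; R:fork[open] ⇒ blocked
  3. H → D ← R → C — D:collider[blocks]; R:fork[open] ⇒ blocked
  4. H → S ← X → D ← R → C — S:collider[blocks]; X:fork[open]; D:collider[blocks]; R:fork[open] ⇒ blocked
  5. H → S ← X ← R → C — S:collider[blocks]; X:chain[open]; R:fork[open] ⇒ blocked
Every path is blocked, so H and C are d-separated given {E, L}.

Yes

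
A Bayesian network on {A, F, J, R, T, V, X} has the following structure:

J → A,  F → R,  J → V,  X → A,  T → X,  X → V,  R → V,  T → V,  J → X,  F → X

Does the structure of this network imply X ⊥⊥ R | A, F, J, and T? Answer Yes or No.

Yes — X and R are d-separated given {A, F, J, T}.

5 paths connect X and R; each must be blocked for d-separation to hold:
Path 1: X → A ← J → V ← R
  J is a fork here and J is conditioned on, so the path is blocked at J.
Path 2: X ← J → V ← R
  J is a fork here and J is conditioned on, so the path is blocked at J.
Path 3: X → V ← R
  V is a collider here and neither V nor any of its descendants is conditioned on, so the collider stays closed — the path is blocked at V.
Path 4: X ← F → R
  F is a fork here and F is conditioned on, so the path is blocked at F.
Path 5: X ← T → V ← R
  T is a fork here and T is conditioned on, so the path is blocked at T.
Since every path is blocked, d-separation holds.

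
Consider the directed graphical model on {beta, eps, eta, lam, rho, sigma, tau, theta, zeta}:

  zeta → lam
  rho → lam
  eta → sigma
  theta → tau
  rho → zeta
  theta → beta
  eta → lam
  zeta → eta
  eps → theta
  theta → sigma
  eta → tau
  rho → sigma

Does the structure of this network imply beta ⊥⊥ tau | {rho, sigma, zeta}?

Enumerating the 6 paths from beta to tau and testing each for blocking by {rho, sigma, zeta}:
Path 1: beta ← theta → tau
  theta is a fork and theta is not conditioned on — no node blocks this path, so it is active.
Path 2: beta ← theta → sigma ← rho → zeta → eta → tau
  rho is a fork here and rho is conditioned on, so the path is blocked at rho.
Path 3: beta ← theta → sigma ← rho → zeta → lam ← eta → tau
  rho is a fork here and rho is conditioned on, so the path is blocked at rho.
Path 4: beta ← theta → sigma ← rho → lam ← zeta → eta → tau
  rho is a fork here and rho is conditioned on, so the path is blocked at rho.
Path 5: beta ← theta → sigma ← rho → lam ← eta → tau
  rho is a fork here and rho is conditioned on, so the path is blocked at rho.
Path 6: beta ← theta → sigma ← eta → tau
  theta is a fork and theta is not conditioned on; sigma is a collider and sigma is conditioned on, which opens it; eta is a fork and eta is not conditioned on — no node blocks this path, so it is active.
Because an active path exists, beta and tau are not d-separated.

No — beta and tau are not d-separated given {rho, sigma, zeta}.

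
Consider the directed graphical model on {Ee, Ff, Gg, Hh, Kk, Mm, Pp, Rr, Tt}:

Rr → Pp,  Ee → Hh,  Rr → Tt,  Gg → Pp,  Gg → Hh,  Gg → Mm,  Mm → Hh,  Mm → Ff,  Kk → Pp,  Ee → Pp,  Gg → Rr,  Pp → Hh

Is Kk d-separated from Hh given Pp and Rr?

No

There are 6 undirected paths between Kk and Hh; checking each against the conditioning set {Pp, Rr}:
  1. Kk → Pp ← Ee → Hh — Pp:collider[open]; Ee:fork[open] ⇒ active
  2. Kk → Pp → Hh — Pp:chain[blocks] ⇒ blocked
  3. Kk → Pp ← Rr ← Gg → Hh — Pp:collider[open]; Rr:chain[blocks]; Gg:fork[open] ⇒ blocked
  4. Kk → Pp ← Rr ← Gg → Mm → Hh — Pp:collider[open]; Rr:chain[blocks]; Gg:fork[open]; Mm:chain[open] ⇒ blocked
  5. Kk → Pp ← Gg → Hh — Pp:collider[open]; Gg:fork[open] ⇒ active
  6. Kk → Pp ← Gg → Mm → Hh — Pp:collider[open]; Gg:fork[open]; Mm:chain[open] ⇒ active
Because an active path exists, Kk and Hh are not d-separated.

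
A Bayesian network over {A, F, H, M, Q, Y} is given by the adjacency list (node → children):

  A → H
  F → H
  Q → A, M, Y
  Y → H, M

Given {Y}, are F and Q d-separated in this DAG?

Yes

Enumerating the 3 paths from F to Q and testing each for blocking by {Y}:
  1. F → H ← Y ← Q — H:collider[blocks]; Y:chain[blocks] ⇒ blocked
  2. F → H ← Y → M ← Q — H:collider[blocks]; Y:fork[blocks]; M:collider[blocks] ⇒ blocked
  3. F → H ← A ← Q — H:collider[blocks]; A:chain[open] ⇒ blocked
All paths are blocked; F ⊥ Q | {Y} holds.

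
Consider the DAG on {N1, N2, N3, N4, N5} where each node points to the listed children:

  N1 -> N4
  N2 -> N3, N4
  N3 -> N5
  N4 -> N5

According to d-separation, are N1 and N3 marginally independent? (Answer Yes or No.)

We examine all 2 paths between N1 and N3:
Path 1: N1 → N4 ← N2 → N3
  N4 is a collider here and neither N4 nor any of its descendants is conditioned on, so the collider stays closed — the path is blocked at N4.
Path 2: N1 → N4 → N5 ← N3
  N5 is a collider here and neither N5 nor any of its descendants is conditioned on, so the collider stays closed — the path is blocked at N5.
All paths are blocked; N1 ⊥ N3 | ∅ holds.

Yes — N1 and N3 are d-separated given ∅.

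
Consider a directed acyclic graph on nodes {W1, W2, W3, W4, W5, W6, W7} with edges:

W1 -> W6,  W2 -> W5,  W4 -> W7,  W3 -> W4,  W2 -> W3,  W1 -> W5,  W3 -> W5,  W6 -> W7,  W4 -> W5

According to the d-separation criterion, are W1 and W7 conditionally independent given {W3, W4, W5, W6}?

We examine all 4 paths between W1 and W7:
Path 1: W1 → W6 → W7
  W6 is a chain here and W6 is conditioned on, so the path is blocked at W6.
Path 2: W1 → W5 ← W2 → W3 → W4 → W7
  W3 is a chain here and W3 is conditioned on, so the path is blocked at W3.
Path 3: W1 → W5 ← W4 → W7
  W4 is a fork here and W4 is conditioned on, so the path is blocked at W4.
Path 4: W1 → W5 ← W3 → W4 → W7
  W3 is a fork here and W3 is conditioned on, so the path is blocked at W3.
All paths are blocked; W1 ⊥ W7 | {W3, W4, W5, W6} holds.

Yes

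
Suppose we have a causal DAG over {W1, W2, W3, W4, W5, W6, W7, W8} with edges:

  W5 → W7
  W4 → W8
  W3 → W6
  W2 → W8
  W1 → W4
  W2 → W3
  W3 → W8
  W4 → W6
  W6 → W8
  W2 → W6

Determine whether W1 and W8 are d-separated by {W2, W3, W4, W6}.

Yes — W1 and W8 are d-separated given {W2, W3, W4, W6}.

Enumerating the 6 paths from W1 to W8 and testing each for blocking by {W2, W3, W4, W6}:
Path 1: W1 → W4 → W8
  W4 is a chain here and W4 is conditioned on, so the path is blocked at W4.
Path 2: W1 → W4 → W6 → W8
  W4 is a chain here and W4 is conditioned on, so the path is blocked at W4.
Path 3: W1 → W4 → W6 ← W2 → W8
  W4 is a chain here and W4 is conditioned on, so the path is blocked at W4.
Path 4: W1 → W4 → W6 ← W2 → W3 → W8
  W4 is a chain here and W4 is conditioned on, so the path is blocked at W4.
Path 5: W1 → W4 → W6 ← W3 → W8
  W4 is a chain here and W4 is conditioned on, so the path is blocked at W4.
Path 6: W1 → W4 → W6 ← W3 ← W2 → W8
  W4 is a chain here and W4 is conditioned on, so the path is blocked at W4.
All paths are blocked; W1 ⊥ W8 | {W2, W3, W4, W6} holds.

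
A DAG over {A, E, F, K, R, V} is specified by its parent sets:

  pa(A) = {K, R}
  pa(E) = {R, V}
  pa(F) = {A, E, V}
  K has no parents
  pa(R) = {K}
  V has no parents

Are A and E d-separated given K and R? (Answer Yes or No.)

Yes

There are 4 undirected paths between A and E; checking each against the conditioning set {K, R}:
  1. A → F ← V → E — F:collider[blocks]; V:fork[open] ⇒ blocked
  2. A → F ← E — F:collider[blocks] ⇒ blocked
  3. A ← K → R → E — K:fork[blocks]; R:chain[blocks] ⇒ blocked
  4. A ← R → E — R:fork[blocks] ⇒ blocked
Since every path is blocked, d-separation holds.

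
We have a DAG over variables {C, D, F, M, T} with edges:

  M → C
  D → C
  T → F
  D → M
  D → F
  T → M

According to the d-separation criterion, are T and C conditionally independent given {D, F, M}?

4 paths connect T and C; each must be blocked for d-separation to hold:
  1. T → F ← D → C — F:collider[open]; D:fork[blocks] ⇒ blocked
  2. T → F ← D → M → C — F:collider[open]; D:fork[blocks]; M:chain[blocks] ⇒ blocked
  3. T → M → C — M:chain[blocks] ⇒ blocked
  4. T → M ← D → C — M:collider[open]; D:fork[blocks] ⇒ blocked
All paths are blocked; T ⊥ C | {D, F, M} holds.

Yes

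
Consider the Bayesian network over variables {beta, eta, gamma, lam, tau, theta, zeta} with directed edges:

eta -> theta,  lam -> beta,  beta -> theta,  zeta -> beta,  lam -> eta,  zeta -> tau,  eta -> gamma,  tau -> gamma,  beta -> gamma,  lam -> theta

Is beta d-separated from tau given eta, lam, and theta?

No

6 paths connect beta and tau; each must be blocked for d-separation to hold:
  1. beta → theta ← eta → gamma ← tau — theta:collider[open]; eta:fork[blocks]; gamma:collider[blocks] ⇒ blocked
  2. beta → theta ← lam → eta → gamma ← tau — theta:collider[open]; lam:fork[blocks]; eta:chain[blocks]; gamma:collider[blocks] ⇒ blocked
  3. beta → gamma ← tau — gamma:collider[blocks] ⇒ blocked
  4. beta ← zeta → tau — zeta:fork[open] ⇒ active
  5. beta ← lam → theta ← eta → gamma ← tau — lam:fork[blocks]; theta:collider[open]; eta:fork[blocks]; gamma:collider[blocks] ⇒ blocked
  6. beta ← lam → eta → gamma ← tau — lam:fork[blocks]; eta:chain[blocks]; gamma:collider[blocks] ⇒ blocked
Since the path beta ← zeta → tau is active, beta and tau are not d-separated given {eta, lam, theta}.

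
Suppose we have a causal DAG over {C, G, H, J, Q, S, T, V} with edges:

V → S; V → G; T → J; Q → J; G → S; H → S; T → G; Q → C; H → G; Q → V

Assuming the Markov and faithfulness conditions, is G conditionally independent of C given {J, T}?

There are 4 undirected paths between G and C; checking each against the conditioning set {J, T}:
  1. G ← H → S ← V ← Q → C — H:fork[open]; S:collider[blocks]; V:chain[open]; Q:fork[open] ⇒ blocked
  2. G → S ← V ← Q → C — S:collider[blocks]; V:chain[open]; Q:fork[open] ⇒ blocked
  3. G ← V ← Q → C — V:chain[open]; Q:fork[open] ⇒ active
  4. G ← T → J ← Q → C — T:fork[blocks]; J:collider[open]; Q:fork[open] ⇒ blocked
Since the path G ← V ← Q → C is active, G and C are not d-separated given {J, T}.

No — G and C are not d-separated given {J, T}.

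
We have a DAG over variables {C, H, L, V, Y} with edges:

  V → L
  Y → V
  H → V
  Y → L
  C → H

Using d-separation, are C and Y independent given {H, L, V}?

Yes — C and Y are d-separated given {H, L, V}.

2 paths connect C and Y; each must be blocked for d-separation to hold:
  1. C → H → V ← Y — H:chain[blocks]; V:collider[open] ⇒ blocked
  2. C → H → V → L ← Y — H:chain[blocks]; V:chain[blocks]; L:collider[open] ⇒ blocked
Every path is blocked, so C and Y are d-separated given {H, L, V}.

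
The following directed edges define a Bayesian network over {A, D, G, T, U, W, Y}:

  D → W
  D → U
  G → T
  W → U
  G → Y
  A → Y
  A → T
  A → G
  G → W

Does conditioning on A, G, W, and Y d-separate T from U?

Yes

6 paths connect T and U; each must be blocked for d-separation to hold:
Path 1: T ← G → W → U
  G is a fork here and G is conditioned on, so the path is blocked at G.
Path 2: T ← G → W ← D → U
  G is a fork here and G is conditioned on, so the path is blocked at G.
Path 3: T ← A → G → W → U
  A is a fork here and A is conditioned on, so the path is blocked at A.
Path 4: T ← A → G → W ← D → U
  A is a fork here and A is conditioned on, so the path is blocked at A.
Path 5: T ← A → Y ← G → W → U
  A is a fork here and A is conditioned on, so the path is blocked at A.
Path 6: T ← A → Y ← G → W ← D → U
  A is a fork here and A is conditioned on, so the path is blocked at A.
Since every path is blocked, d-separation holds.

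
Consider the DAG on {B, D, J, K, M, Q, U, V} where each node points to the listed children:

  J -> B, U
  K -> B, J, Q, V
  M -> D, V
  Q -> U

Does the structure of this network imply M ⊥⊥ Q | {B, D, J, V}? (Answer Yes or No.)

No

We examine all 3 paths between M and Q:
Path 1: M → V ← K → Q
  V is a collider and V is conditioned on, which opens it; K is a fork and K is not conditioned on — no node blocks this path, so it is active.
Path 2: M → V ← K → B ← J → U ← Q
  J is a fork here and J is conditioned on, so the path is blocked at J.
Path 3: M → V ← K → J → U ← Q
  J is a chain here and J is conditioned on, so the path is blocked at J.
Because an active path exists, M and Q are not d-separated.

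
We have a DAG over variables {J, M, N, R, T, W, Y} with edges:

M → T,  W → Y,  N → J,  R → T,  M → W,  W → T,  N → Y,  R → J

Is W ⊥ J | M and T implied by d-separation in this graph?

We examine all 3 paths between W and J:
  1. W → Y ← N → J — Y:collider[blocks]; N:fork[open] ⇒ blocked
  2. W → T ← R → J — T:collider[open]; R:fork[open] ⇒ active
  3. W ← M → T ← R → J — M:fork[blocks]; T:collider[open]; R:fork[open] ⇒ blocked
Because an active path exists, W and J are not d-separated.

No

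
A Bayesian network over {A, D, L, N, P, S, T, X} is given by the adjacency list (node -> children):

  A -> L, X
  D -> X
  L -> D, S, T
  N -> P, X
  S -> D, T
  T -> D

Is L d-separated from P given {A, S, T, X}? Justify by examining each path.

No

Enumerating the 6 paths from L to P and testing each for blocking by {A, S, T, X}:
Path 1: L → S → D → X ← N → P
  S is a chain here and S is conditioned on, so the path is blocked at S.
Path 2: L → S → T → D → X ← N → P
  S is a chain here and S is conditioned on, so the path is blocked at S.
Path 3: L → D → X ← N → P
  D is a chain and D is not conditioned on; X is a collider and X is conditioned on, which opens it; N is a fork and N is not conditioned on — no node blocks this path, so it is active.
Path 4: L → T ← S → D → X ← N → P
  S is a fork here and S is conditioned on, so the path is blocked at S.
Path 5: L → T → D → X ← N → P
  T is a chain here and T is conditioned on, so the path is blocked at T.
Path 6: L ← A → X ← N → P
  A is a fork here and A is conditioned on, so the path is blocked at A.
Since the path L → D → X ← N → P is active, L and P are not d-separated given {A, S, T, X}.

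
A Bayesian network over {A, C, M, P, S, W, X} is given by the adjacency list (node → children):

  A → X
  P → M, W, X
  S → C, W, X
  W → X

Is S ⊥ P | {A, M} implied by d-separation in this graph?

We examine all 4 paths between S and P:
Path 1: S → W ← P
  W is a collider here and neither W nor any of its descendants is conditioned on, so the collider stays closed — the path is blocked at W.
Path 2: S → W → X ← P
  X is a collider here and neither X nor any of its descendants is conditioned on, so the collider stays closed — the path is blocked at X.
Path 3: S → X ← P
  X is a collider here and neither X nor any of its descendants is conditioned on, so the collider stays closed — the path is blocked at X.
Path 4: S → X ← W ← P
  X is a collider here and neither X nor any of its descendants is conditioned on, so the collider stays closed — the path is blocked at X.
Every path is blocked, so S and P are d-separated given {A, M}.

Yes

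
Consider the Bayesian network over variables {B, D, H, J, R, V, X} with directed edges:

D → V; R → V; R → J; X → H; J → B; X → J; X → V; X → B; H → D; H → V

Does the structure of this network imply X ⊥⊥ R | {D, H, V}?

There are 5 undirected paths between X and R; checking each against the conditioning set {D, H, V}:
Path 1: X → V ← R
  V is a collider and V is conditioned on, which opens it — no node blocks this path, so it is active.
Path 2: X → B ← J ← R
  B is a collider here and neither B nor any of its descendants is conditioned on, so the collider stays closed — the path is blocked at B.
Path 3: X → H → V ← R
  H is a chain here and H is conditioned on, so the path is blocked at H.
Path 4: X → H → D → V ← R
  H is a chain here and H is conditioned on, so the path is blocked at H.
Path 5: X → J ← R
  J is a collider here and neither J nor any of its descendants is conditioned on, so the collider stays closed — the path is blocked at J.
Because an active path exists, X and R are not d-separated.

No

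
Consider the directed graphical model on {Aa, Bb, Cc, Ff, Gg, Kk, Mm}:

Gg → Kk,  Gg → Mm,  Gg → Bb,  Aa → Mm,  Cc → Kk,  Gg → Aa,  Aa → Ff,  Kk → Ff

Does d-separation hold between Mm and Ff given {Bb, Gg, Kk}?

We examine all 4 paths between Mm and Ff:
Path 1: Mm ← Aa ← Gg → Kk → Ff
  Gg is a fork here and Gg is conditioned on, so the path is blocked at Gg.
Path 2: Mm ← Aa → Ff
  Aa is a fork and Aa is not conditioned on — no node blocks this path, so it is active.
Path 3: Mm ← Gg → Kk → Ff
  Gg is a fork here and Gg is conditioned on, so the path is blocked at Gg.
Path 4: Mm ← Gg → Aa → Ff
  Gg is a fork here and Gg is conditioned on, so the path is blocked at Gg.
Because an active path exists, Mm and Ff are not d-separated.

No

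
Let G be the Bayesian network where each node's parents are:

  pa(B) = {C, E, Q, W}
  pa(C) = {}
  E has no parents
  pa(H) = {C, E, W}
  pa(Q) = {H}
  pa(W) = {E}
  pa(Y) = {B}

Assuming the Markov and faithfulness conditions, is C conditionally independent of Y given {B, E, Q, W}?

Enumerating the 6 paths from C to Y and testing each for blocking by {B, E, Q, W}:
Path 1: C → H ← E → B → Y
  E is a fork here and E is conditioned on, so the path is blocked at E.
Path 2: C → H ← E → W → B → Y
  E is a fork here and E is conditioned on, so the path is blocked at E.
Path 3: C → H → Q → B → Y
  Q is a chain here and Q is conditioned on, so the path is blocked at Q.
Path 4: C → H ← W ← E → B → Y
  W is a chain here and W is conditioned on, so the path is blocked at W.
Path 5: C → H ← W → B → Y
  W is a fork here and W is conditioned on, so the path is blocked at W.
Path 6: C → B → Y
  B is a chain here and B is conditioned on, so the path is blocked at B.
All paths are blocked; C ⊥ Y | {B, E, Q, W} holds.

Yes — C and Y are d-separated given {B, E, Q, W}.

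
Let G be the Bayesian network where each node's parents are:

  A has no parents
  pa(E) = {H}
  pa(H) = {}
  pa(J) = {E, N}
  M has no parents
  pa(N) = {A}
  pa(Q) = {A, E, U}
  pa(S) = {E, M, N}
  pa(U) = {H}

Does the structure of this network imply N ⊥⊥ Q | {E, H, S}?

No — N and Q are not d-separated given {E, H, S}.

Enumerating the 5 paths from N to Q and testing each for blocking by {E, H, S}:
  1. N → S ← E ← H → U → Q — S:collider[open]; E:chain[blocks]; H:fork[blocks]; U:chain[open] ⇒ blocked
  2. N → S ← E → Q — S:collider[open]; E:fork[blocks] ⇒ blocked
  3. N ← A → Q — A:fork[open] ⇒ active
  4. N → J ← E ← H → U → Q — J:collider[blocks]; E:chain[blocks]; H:fork[blocks]; U:chain[open] ⇒ blocked
  5. N → J ← E → Q — J:collider[blocks]; E:fork[blocks] ⇒ blocked
At least one path is unblocked, so d-separation fails.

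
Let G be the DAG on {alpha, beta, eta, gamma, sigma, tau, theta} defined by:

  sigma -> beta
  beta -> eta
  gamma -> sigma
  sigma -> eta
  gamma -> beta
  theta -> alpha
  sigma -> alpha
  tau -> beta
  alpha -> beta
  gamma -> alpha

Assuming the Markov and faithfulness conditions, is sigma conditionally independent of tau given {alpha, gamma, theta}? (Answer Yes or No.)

Yes — sigma and tau are d-separated given {alpha, gamma, theta}.

6 paths connect sigma and tau; each must be blocked for d-separation to hold:
Path 1: sigma → eta ← beta ← tau
  eta is a collider here and neither eta nor any of its descendants is conditioned on, so the collider stays closed — the path is blocked at eta.
Path 2: sigma → beta ← tau
  beta is a collider here and neither beta nor any of its descendants is conditioned on, so the collider stays closed — the path is blocked at beta.
Path 3: sigma → alpha → beta ← tau
  alpha is a chain here and alpha is conditioned on, so the path is blocked at alpha.
Path 4: sigma → alpha ← gamma → beta ← tau
  gamma is a fork here and gamma is conditioned on, so the path is blocked at gamma.
Path 5: sigma ← gamma → beta ← tau
  gamma is a fork here and gamma is conditioned on, so the path is blocked at gamma.
Path 6: sigma ← gamma → alpha → beta ← tau
  gamma is a fork here and gamma is conditioned on, so the path is blocked at gamma.
Since every path is blocked, d-separation holds.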